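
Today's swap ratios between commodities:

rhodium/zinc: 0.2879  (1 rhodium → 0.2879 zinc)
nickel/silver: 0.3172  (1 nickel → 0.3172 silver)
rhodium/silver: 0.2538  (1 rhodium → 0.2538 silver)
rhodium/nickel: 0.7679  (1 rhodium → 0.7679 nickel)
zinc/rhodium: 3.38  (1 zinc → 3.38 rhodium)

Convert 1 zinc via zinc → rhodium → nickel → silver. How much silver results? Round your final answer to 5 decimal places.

0.82329

1 zinc × 3.38 = 3.38 rhodium
3.38 rhodium × 0.7679 = 2.595502 nickel
2.595502 nickel × 0.3172 = 0.8232932344 silver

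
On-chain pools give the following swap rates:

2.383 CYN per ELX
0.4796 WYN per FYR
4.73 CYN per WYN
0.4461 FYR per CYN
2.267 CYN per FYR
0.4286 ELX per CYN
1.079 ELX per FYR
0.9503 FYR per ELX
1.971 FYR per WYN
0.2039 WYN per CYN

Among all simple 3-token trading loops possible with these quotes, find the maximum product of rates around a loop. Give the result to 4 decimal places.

1.1470

FYR→ELX→CYN→FYR: 1.079 × 2.383 × 0.4461 = 1.14704
FYR→WYN→CYN→FYR: 0.4796 × 4.73 × 0.4461 = 1.01198
FYR→CYN→ELX→FYR: 2.267 × 0.4286 × 0.9503 = 0.92335
FYR→CYN→WYN→FYR: 2.267 × 0.2039 × 1.971 = 0.91108
Maximum is FYR→ELX→CYN→FYR at 1.1470; arbitrage exists.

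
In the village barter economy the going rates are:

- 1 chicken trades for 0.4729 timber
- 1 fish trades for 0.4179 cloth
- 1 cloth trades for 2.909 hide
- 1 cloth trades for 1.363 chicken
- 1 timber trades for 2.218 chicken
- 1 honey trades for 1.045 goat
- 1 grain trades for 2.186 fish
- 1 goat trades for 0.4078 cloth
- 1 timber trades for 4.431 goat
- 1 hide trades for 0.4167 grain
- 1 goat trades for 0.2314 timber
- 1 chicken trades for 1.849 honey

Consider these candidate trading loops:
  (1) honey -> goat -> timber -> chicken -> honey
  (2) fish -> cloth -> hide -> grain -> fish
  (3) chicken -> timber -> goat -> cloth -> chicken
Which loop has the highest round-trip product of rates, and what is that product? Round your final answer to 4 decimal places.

(1) 1.045 × 0.2314 × 2.218 × 1.849 = 0.99169
(2) 0.4179 × 2.909 × 0.4167 × 2.186 = 1.10736
(3) 0.4729 × 4.431 × 0.4078 × 1.363 = 1.16470
Highest is cycle (3) at 1.1647 (>1, arbitrage).

1.1647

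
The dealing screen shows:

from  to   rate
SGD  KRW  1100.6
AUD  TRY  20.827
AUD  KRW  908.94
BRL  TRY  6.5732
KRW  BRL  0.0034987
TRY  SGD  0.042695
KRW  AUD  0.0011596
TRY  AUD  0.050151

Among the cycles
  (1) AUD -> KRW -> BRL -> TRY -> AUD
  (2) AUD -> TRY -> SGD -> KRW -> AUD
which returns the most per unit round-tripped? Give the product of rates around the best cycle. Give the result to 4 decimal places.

(1) 908.94 × 0.0034987 × 6.5732 × 0.050151 = 1.04833
(2) 20.827 × 0.042695 × 1100.6 × 0.0011596 = 1.13486
Highest is cycle (2) at 1.1349 (>1, arbitrage).

1.1349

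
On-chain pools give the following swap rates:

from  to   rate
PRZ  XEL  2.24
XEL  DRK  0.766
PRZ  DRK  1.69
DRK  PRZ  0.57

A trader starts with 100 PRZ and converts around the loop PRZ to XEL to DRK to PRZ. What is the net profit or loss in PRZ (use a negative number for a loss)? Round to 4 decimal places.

100 PRZ × 2.24 = 224 XEL
224 XEL × 0.766 = 171.584 DRK
171.584 DRK × 0.57 = 97.80288 PRZ
Net change: 97.80288 − 100 = -2.19712 PRZ

-2.1971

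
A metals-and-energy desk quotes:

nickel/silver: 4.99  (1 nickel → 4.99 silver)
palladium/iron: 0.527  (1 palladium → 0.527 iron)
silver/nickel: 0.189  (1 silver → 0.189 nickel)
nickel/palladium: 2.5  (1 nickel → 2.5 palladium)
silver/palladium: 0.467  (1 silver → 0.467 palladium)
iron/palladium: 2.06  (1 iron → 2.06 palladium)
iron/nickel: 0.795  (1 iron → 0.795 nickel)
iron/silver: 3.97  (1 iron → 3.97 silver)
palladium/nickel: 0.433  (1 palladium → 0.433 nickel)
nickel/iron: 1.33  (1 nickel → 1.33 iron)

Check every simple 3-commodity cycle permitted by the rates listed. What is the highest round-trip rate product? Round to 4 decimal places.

1.1863

palladium→nickel→iron→palladium: 0.433 × 1.33 × 2.06 = 1.18633
palladium→iron→nickel→palladium: 0.527 × 0.795 × 2.5 = 1.04741
palladium→nickel→silver→palladium: 0.433 × 4.99 × 0.467 = 1.00903
silver→nickel→iron→silver: 0.189 × 1.33 × 3.97 = 0.99794
palladium→iron→silver→palladium: 0.527 × 3.97 × 0.467 = 0.97705
Maximum is palladium→nickel→iron→palladium at 1.1863; arbitrage exists.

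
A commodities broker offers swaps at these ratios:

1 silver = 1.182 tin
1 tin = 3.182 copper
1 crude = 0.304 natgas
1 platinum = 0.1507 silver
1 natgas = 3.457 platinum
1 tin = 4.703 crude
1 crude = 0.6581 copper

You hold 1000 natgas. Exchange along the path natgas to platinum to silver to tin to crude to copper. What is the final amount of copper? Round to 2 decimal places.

1000 natgas × 3.457 = 3457 platinum
3457 platinum × 0.1507 = 520.9699 silver
520.9699 silver × 1.182 = 615.7864218 tin
615.7864218 tin × 4.703 = 2896.0435417254 crude
2896.0435417254 crude × 0.6581 = 1905.88625480948574 copper

1905.89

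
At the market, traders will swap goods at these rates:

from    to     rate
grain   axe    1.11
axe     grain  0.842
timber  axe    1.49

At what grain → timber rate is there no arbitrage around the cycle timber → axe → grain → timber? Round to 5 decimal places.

Known legs of the cycle: 1.49 × 0.842 = 1.25458
For no arbitrage the full-cycle product must be 1, so the missing rate is 1 / 1.25458 ≈ 0.7970795.

0.79708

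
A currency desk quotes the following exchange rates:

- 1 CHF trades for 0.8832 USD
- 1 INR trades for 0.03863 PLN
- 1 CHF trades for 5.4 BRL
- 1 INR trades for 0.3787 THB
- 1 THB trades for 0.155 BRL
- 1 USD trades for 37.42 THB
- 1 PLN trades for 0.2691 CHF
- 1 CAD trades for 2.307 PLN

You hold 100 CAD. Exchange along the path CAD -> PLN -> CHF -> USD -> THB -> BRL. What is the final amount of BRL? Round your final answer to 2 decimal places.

318.02

100 CAD × 2.307 = 230.7 PLN
230.7 PLN × 0.2691 = 62.08137 CHF
62.08137 CHF × 0.8832 = 54.830265984 USD
54.830265984 USD × 37.42 = 2051.74855312128 THB
2051.74855312128 THB × 0.155 = 318.0210257337984 BRL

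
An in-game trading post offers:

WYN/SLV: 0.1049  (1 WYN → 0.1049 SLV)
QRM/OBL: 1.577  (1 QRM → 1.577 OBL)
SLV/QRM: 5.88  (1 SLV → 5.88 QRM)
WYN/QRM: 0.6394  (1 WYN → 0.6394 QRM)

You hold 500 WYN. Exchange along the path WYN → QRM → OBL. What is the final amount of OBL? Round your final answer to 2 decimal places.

504.17

500 WYN × 0.6394 = 319.7 QRM
319.7 QRM × 1.577 = 504.1669 OBL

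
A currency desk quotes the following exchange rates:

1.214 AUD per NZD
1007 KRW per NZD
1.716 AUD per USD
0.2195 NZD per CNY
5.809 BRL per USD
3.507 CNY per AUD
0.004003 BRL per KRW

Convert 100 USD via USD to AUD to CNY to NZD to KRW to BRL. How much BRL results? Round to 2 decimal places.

100 USD × 1.716 = 171.6 AUD
171.6 AUD × 3.507 = 601.8012 CNY
601.8012 CNY × 0.2195 = 132.0953634 NZD
132.0953634 NZD × 1007 = 133020.0309438 KRW
133020.0309438 KRW × 0.004003 = 532.4791838680314 BRL

532.48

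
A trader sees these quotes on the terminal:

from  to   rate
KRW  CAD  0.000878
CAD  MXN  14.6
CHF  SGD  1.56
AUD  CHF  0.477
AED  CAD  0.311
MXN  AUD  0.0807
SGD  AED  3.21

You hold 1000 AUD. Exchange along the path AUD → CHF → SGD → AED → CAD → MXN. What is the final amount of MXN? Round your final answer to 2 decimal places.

1000 AUD × 0.477 = 477 CHF
477 CHF × 1.56 = 744.12 SGD
744.12 SGD × 3.21 = 2388.6252 AED
2388.6252 AED × 0.311 = 742.8624372 CAD
742.8624372 CAD × 14.6 = 10845.79158312 MXN

10845.79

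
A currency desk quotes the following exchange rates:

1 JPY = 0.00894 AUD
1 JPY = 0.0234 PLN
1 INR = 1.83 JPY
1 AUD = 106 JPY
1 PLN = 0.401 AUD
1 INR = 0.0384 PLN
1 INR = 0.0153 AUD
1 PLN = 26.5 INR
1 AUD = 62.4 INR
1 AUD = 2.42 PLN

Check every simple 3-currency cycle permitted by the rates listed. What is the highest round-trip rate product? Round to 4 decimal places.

JPY→PLN→INR→JPY: 0.0234 × 26.5 × 1.83 = 1.13478
JPY→AUD→INR→JPY: 0.00894 × 62.4 × 1.83 = 1.02088
JPY→PLN→AUD→JPY: 0.0234 × 0.401 × 106 = 0.99464
INR→AUD→PLN→INR: 0.0153 × 2.42 × 26.5 = 0.98119
INR→PLN→AUD→INR: 0.0384 × 0.401 × 62.4 = 0.96086
Maximum is JPY→PLN→INR→JPY at 1.1348; arbitrage exists.

1.1348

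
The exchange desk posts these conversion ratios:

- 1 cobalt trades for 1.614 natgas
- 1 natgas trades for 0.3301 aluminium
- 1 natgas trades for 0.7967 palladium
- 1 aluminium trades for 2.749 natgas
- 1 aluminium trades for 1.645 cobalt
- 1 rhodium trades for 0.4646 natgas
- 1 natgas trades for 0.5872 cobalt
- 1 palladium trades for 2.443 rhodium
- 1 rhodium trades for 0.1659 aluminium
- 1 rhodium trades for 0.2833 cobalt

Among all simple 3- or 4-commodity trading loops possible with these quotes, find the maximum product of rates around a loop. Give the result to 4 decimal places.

palladium→rhodium→natgas→palladium: 2.443 × 0.4646 × 0.7967 = 0.90427
cobalt→natgas→palladium→rhodium→cobalt: 1.614 × 0.7967 × 2.443 × 0.2833 = 0.88996
palladium→rhodium→aluminium→natgas→palladium: 2.443 × 0.1659 × 2.749 × 0.7967 = 0.88765
cobalt→natgas→aluminium→cobalt: 1.614 × 0.3301 × 1.645 = 0.87643
Maximum is palladium→rhodium→natgas→palladium at 0.9043; no arbitrage — every cycle loses value.

0.9043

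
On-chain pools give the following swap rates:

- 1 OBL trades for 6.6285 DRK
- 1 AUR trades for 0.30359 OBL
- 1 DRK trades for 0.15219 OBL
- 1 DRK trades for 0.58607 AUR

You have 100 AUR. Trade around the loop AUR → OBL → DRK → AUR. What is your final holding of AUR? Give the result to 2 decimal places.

117.94

100 AUR × 0.30359 = 30.359 OBL
30.359 OBL × 6.6285 = 201.2346315 DRK
201.2346315 DRK × 0.58607 = 117.937580483205 AUR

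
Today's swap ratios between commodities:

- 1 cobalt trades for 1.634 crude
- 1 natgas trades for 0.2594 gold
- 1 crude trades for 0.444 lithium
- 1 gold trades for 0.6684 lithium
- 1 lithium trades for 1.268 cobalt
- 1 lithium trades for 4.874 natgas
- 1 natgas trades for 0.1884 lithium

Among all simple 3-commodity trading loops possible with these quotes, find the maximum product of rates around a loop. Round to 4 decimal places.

lithium→cobalt→crude→lithium: 1.268 × 1.634 × 0.444 = 0.91993
lithium→natgas→gold→lithium: 4.874 × 0.2594 × 0.6684 = 0.84507
Maximum is lithium→cobalt→crude→lithium at 0.9199; no arbitrage — every cycle loses value.

0.9199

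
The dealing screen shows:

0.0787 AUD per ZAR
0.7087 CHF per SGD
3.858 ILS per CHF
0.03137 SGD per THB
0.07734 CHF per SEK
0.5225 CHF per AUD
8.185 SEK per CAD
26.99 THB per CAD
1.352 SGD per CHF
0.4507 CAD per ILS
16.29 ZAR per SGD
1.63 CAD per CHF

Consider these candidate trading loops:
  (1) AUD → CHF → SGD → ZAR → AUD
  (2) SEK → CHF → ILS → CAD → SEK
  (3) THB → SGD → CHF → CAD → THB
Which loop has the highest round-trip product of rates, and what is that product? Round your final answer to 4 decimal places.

(1) 0.5225 × 1.352 × 16.29 × 0.0787 = 0.90565
(2) 0.07734 × 3.858 × 0.4507 × 8.185 = 1.10071
(3) 0.03137 × 0.7087 × 1.63 × 26.99 = 0.97806
Highest is cycle (2) at 1.1007 (>1, arbitrage).

1.1007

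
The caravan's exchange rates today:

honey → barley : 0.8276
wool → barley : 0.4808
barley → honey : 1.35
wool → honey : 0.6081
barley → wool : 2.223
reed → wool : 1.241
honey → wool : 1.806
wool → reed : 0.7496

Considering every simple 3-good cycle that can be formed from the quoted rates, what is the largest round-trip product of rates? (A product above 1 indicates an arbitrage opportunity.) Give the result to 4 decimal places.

1.1722

barley→honey→wool→barley: 1.35 × 1.806 × 0.4808 = 1.17224
barley→wool→honey→barley: 2.223 × 0.6081 × 0.8276 = 1.11875
Maximum is barley→honey→wool→barley at 1.1722; arbitrage exists.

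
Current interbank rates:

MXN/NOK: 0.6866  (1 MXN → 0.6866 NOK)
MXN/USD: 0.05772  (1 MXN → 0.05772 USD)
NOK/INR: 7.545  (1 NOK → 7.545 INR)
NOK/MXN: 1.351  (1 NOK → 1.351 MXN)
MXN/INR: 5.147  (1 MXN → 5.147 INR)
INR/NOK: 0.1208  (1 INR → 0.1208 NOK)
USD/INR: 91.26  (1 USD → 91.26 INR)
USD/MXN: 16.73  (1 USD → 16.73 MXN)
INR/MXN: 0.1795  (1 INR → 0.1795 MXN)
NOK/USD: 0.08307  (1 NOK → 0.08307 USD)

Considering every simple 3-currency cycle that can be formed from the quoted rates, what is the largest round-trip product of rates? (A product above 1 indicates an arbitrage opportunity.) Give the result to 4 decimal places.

0.9542

MXN→NOK→USD→MXN: 0.6866 × 0.08307 × 16.73 = 0.95421
MXN→USD→INR→MXN: 0.05772 × 91.26 × 0.1795 = 0.94552
MXN→NOK→INR→MXN: 0.6866 × 7.545 × 0.1795 = 0.92988
INR→NOK→USD→INR: 0.1208 × 0.08307 × 91.26 = 0.91578
MXN→INR→NOK→MXN: 5.147 × 0.1208 × 1.351 = 0.83999
Maximum is MXN→NOK→USD→MXN at 0.9542; no arbitrage — every cycle loses value.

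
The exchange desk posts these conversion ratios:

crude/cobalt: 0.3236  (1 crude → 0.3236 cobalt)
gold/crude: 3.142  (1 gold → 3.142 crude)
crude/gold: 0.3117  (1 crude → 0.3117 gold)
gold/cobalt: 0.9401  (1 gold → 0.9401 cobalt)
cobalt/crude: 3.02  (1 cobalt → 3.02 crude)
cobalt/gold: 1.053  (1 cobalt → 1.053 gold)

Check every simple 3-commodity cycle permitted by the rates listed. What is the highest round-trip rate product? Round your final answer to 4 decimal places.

1.0706

crude→cobalt→gold→crude: 0.3236 × 1.053 × 3.142 = 1.07064
crude→gold→cobalt→crude: 0.3117 × 0.9401 × 3.02 = 0.88495
Maximum is crude→cobalt→gold→crude at 1.0706; arbitrage exists.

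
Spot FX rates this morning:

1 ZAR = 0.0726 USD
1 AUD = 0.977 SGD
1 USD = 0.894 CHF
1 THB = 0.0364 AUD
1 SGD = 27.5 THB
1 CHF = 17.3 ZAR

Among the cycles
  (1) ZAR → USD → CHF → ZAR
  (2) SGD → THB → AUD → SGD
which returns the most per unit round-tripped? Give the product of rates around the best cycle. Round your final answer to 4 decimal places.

1.1228

(1) 0.0726 × 0.894 × 17.3 = 1.12285
(2) 27.5 × 0.0364 × 0.977 = 0.97798
Highest is cycle (1) at 1.1228 (>1, arbitrage).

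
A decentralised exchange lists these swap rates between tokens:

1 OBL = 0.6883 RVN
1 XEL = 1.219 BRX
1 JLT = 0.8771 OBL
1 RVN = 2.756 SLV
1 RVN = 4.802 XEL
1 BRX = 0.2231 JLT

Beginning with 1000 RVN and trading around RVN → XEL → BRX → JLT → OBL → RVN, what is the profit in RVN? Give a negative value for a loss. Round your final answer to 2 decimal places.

1000 RVN × 4.802 = 4802 XEL
4802 XEL × 1.219 = 5853.638 BRX
5853.638 BRX × 0.2231 = 1305.9466378 JLT
1305.9466378 JLT × 0.8771 = 1145.44579601438 OBL
1145.44579601438 OBL × 0.6883 = 788.410341396697754 RVN
Net change: 788.410341396697754 − 1000 = -211.589658603302246 RVN

-211.59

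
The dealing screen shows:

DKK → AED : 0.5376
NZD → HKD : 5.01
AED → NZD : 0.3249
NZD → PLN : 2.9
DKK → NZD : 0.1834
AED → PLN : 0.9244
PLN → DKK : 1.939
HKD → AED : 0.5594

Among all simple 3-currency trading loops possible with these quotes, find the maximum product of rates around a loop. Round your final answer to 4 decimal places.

1.0313

DKK→NZD→PLN→DKK: 0.1834 × 2.9 × 1.939 = 1.03128
DKK→AED→PLN→DKK: 0.5376 × 0.9244 × 1.939 = 0.96360
NZD→HKD→AED→NZD: 5.01 × 0.5594 × 0.3249 = 0.91056
Maximum is DKK→NZD→PLN→DKK at 1.0313; arbitrage exists.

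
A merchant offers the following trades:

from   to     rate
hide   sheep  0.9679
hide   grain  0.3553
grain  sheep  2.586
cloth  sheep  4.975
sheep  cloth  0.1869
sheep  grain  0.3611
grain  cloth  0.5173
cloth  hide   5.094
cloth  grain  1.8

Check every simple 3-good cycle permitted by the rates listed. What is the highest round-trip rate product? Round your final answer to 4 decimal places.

0.9363

cloth→hide→grain→cloth: 5.094 × 0.3553 × 0.5173 = 0.93626
sheep→grain→cloth→sheep: 0.3611 × 0.5173 × 4.975 = 0.92932
sheep→cloth→hide→sheep: 0.1869 × 5.094 × 0.9679 = 0.92151
sheep→cloth→grain→sheep: 0.1869 × 1.8 × 2.586 = 0.86998
Maximum is cloth→hide→grain→cloth at 0.9363; no arbitrage — every cycle loses value.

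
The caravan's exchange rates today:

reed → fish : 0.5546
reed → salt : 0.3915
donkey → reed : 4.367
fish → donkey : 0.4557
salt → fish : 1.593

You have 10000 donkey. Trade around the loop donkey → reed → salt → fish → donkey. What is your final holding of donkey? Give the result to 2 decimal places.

12411.09

10000 donkey × 4.367 = 43670 reed
43670 reed × 0.3915 = 17096.805 salt
17096.805 salt × 1.593 = 27235.210365 fish
27235.210365 fish × 0.4557 = 12411.0853633305 donkey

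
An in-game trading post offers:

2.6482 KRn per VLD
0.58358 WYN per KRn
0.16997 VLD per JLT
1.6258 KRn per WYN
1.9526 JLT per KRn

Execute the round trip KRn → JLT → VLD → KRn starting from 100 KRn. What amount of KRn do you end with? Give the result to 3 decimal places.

100 KRn × 1.9526 = 195.26 JLT
195.26 JLT × 0.16997 = 33.1883422 VLD
33.1883422 VLD × 2.6482 = 87.88936781404 KRn

87.889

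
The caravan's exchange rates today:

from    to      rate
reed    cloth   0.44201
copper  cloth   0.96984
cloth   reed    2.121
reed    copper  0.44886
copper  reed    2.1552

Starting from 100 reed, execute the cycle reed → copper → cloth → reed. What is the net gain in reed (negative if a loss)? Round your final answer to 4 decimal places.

100 reed × 0.44886 = 44.886 copper
44.886 copper × 0.96984 = 43.53223824 cloth
43.53223824 cloth × 2.121 = 92.33187730704 reed
Net change: 92.33187730704 − 100 = -7.66812269296 reed

-7.6681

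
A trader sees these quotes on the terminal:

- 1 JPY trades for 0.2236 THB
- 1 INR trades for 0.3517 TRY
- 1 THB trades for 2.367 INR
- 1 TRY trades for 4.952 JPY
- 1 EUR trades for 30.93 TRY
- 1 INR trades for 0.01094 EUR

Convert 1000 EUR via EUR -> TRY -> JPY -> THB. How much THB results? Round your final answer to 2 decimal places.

34247.77

1000 EUR × 30.93 = 30930 TRY
30930 TRY × 4.952 = 153165.36 JPY
153165.36 JPY × 0.2236 = 34247.774496 THB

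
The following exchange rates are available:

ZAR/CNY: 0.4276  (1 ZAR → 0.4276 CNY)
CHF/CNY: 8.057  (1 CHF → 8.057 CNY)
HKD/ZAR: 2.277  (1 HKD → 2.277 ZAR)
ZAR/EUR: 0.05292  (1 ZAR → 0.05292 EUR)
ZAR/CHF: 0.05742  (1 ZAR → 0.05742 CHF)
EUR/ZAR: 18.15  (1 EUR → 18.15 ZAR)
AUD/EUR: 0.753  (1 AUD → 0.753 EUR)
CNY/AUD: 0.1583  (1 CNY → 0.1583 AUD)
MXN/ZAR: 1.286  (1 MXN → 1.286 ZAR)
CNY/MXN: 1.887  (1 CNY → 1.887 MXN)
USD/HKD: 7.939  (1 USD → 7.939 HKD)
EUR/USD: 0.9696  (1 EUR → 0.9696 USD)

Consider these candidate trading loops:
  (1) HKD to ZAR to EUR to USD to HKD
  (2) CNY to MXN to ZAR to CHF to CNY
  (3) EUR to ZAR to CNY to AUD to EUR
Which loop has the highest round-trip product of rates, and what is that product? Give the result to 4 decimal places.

1.1227

(1) 2.277 × 0.05292 × 0.9696 × 7.939 = 0.92756
(2) 1.887 × 1.286 × 0.05742 × 8.057 = 1.12266
(3) 18.15 × 0.4276 × 0.1583 × 0.753 = 0.92510
Highest is cycle (2) at 1.1227 (>1, arbitrage).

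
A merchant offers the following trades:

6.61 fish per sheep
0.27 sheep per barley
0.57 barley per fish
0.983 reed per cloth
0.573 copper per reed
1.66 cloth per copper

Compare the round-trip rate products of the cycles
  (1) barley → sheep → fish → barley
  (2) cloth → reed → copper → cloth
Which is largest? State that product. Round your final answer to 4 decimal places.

1.0173

(1) 0.27 × 6.61 × 0.57 = 1.01728
(2) 0.983 × 0.573 × 1.66 = 0.93501
Highest is cycle (1) at 1.0173 (>1, arbitrage).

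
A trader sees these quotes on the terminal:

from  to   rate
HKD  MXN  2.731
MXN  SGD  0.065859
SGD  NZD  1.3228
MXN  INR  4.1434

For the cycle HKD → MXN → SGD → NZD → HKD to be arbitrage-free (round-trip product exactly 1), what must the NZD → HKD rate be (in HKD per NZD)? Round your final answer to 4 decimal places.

4.2031

Known legs of the cycle: 2.731 × 0.065859 × 1.3228 = 0.2379200368812
For no arbitrage the full-cycle product must be 1, so the missing rate is 1 / 0.2379200368812 ≈ 4.203093.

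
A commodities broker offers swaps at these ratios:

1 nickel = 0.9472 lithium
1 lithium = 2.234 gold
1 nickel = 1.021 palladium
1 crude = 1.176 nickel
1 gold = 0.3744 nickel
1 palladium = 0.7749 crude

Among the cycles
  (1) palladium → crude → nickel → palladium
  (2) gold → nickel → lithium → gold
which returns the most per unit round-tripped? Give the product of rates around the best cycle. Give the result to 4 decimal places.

(1) 0.7749 × 1.176 × 1.021 = 0.93042
(2) 0.3744 × 0.9472 × 2.234 = 0.79225
Highest is cycle (1) at 0.9304 (≤1, no arbitrage).

0.9304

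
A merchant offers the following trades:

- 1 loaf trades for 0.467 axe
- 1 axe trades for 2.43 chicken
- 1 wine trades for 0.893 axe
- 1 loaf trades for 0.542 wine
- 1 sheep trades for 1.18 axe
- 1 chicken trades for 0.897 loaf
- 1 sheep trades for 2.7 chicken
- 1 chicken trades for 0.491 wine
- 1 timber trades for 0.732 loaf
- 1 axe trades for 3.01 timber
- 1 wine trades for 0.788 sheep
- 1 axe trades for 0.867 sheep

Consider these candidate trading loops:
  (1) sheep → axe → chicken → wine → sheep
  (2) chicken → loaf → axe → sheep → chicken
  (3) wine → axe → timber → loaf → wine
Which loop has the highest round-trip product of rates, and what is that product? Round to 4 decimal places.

(1) 1.18 × 2.43 × 0.491 × 0.788 = 1.10942
(2) 0.897 × 0.467 × 0.867 × 2.7 = 0.98060
(3) 0.893 × 3.01 × 0.732 × 0.542 = 1.06642
Highest is cycle (1) at 1.1094 (>1, arbitrage).

1.1094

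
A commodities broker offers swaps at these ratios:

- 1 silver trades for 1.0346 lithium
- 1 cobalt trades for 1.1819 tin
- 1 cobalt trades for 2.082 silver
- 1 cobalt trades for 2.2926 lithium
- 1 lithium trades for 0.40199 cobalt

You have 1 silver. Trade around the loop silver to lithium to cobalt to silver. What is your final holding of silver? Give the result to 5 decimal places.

1 silver × 1.0346 = 1.0346 lithium
1.0346 lithium × 0.40199 = 0.415898854 cobalt
0.415898854 cobalt × 2.082 = 0.865901414028 silver

0.86590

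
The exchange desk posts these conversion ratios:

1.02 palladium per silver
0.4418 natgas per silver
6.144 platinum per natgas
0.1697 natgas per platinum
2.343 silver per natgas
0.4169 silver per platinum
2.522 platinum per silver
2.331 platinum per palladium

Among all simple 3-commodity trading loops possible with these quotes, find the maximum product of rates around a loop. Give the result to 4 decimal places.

1.1316

natgas→platinum→silver→natgas: 6.144 × 0.4169 × 0.4418 = 1.13164
natgas→silver→platinum→natgas: 2.343 × 2.522 × 0.1697 = 1.00277
silver→palladium→platinum→silver: 1.02 × 2.331 × 0.4169 = 0.99123
Maximum is natgas→platinum→silver→natgas at 1.1316; arbitrage exists.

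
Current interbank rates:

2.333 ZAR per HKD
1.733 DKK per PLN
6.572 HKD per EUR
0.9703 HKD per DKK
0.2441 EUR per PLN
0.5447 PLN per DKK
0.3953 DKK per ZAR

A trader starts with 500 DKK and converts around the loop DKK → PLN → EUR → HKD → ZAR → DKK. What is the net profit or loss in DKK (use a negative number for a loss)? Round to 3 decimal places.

-97.066

500 DKK × 0.5447 = 272.35 PLN
272.35 PLN × 0.2441 = 66.480635 EUR
66.480635 EUR × 6.572 = 436.91073322 HKD
436.91073322 HKD × 2.333 = 1019.31274060226 ZAR
1019.31274060226 ZAR × 0.3953 = 402.934326360073378 DKK
Net change: 402.934326360073378 − 500 = -97.065673639926622 DKK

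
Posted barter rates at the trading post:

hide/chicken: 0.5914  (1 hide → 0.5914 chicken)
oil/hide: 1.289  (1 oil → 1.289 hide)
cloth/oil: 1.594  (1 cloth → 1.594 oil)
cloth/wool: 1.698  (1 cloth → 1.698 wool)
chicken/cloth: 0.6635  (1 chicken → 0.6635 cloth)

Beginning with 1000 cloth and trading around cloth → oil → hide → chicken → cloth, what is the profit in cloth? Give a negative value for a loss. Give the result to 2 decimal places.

-193.76

1000 cloth × 1.594 = 1594 oil
1594 oil × 1.289 = 2054.666 hide
2054.666 hide × 0.5914 = 1215.1294724 chicken
1215.1294724 chicken × 0.6635 = 806.2384049374 cloth
Net change: 806.2384049374 − 1000 = -193.7615950626 cloth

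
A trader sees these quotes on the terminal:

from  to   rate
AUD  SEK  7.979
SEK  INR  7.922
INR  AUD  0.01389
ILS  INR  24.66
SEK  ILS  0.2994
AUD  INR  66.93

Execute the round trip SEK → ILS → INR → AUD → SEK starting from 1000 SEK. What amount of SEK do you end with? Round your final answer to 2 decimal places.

1000 SEK × 0.2994 = 299.4 ILS
299.4 ILS × 24.66 = 7383.204 INR
7383.204 INR × 0.01389 = 102.55270356 AUD
102.55270356 AUD × 7.979 = 818.26802170524 SEK

818.27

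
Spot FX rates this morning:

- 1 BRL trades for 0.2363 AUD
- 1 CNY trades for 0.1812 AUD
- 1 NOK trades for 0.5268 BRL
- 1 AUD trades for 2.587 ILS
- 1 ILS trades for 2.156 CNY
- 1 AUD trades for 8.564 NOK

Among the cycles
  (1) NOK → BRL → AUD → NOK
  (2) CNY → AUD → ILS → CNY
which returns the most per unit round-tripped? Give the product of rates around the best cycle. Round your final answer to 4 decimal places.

(1) 0.5268 × 0.2363 × 8.564 = 1.06607
(2) 0.1812 × 2.587 × 2.156 = 1.01066
Highest is cycle (1) at 1.0661 (>1, arbitrage).

1.0661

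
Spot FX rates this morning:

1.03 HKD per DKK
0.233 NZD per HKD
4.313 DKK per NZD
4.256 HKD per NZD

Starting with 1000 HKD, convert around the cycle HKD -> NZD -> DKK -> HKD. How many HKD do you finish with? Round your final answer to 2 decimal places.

1035.08

1000 HKD × 0.233 = 233 NZD
233 NZD × 4.313 = 1004.929 DKK
1004.929 DKK × 1.03 = 1035.07687 HKD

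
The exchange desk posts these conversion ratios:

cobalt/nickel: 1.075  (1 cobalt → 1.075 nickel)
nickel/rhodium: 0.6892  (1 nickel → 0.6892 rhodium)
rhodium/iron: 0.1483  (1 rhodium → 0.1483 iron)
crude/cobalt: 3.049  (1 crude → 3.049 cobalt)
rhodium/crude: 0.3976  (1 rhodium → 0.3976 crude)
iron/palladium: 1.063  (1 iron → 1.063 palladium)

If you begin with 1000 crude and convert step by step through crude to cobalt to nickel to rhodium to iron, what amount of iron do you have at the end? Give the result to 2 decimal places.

1000 crude × 3.049 = 3049 cobalt
3049 cobalt × 1.075 = 3277.675 nickel
3277.675 nickel × 0.6892 = 2258.97361 rhodium
2258.97361 rhodium × 0.1483 = 335.005786363 iron

335.01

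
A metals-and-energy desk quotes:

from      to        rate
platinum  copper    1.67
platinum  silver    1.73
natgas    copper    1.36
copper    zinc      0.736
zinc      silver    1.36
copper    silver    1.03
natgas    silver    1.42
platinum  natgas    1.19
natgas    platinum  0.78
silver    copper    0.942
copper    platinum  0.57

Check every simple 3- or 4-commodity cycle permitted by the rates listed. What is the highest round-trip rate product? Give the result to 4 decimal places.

0.9429

zinc→silver→copper→zinc: 1.36 × 0.942 × 0.736 = 0.94290
platinum→silver→copper→platinum: 1.73 × 0.942 × 0.57 = 0.92891
platinum→natgas→copper→platinum: 1.19 × 1.36 × 0.57 = 0.92249
platinum→natgas→silver→copper→platinum: 1.19 × 1.42 × 0.942 × 0.57 = 0.90732
Maximum is zinc→silver→copper→zinc at 0.9429; no arbitrage — every cycle loses value.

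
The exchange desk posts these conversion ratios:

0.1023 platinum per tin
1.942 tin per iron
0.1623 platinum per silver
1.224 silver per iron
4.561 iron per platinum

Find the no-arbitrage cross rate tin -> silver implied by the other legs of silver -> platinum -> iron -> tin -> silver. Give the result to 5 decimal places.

Known legs of the cycle: 0.1623 × 4.561 × 1.942 = 1.4375660826
For no arbitrage the full-cycle product must be 1, so the missing rate is 1 / 1.4375660826 ≈ 0.6956202.

0.69562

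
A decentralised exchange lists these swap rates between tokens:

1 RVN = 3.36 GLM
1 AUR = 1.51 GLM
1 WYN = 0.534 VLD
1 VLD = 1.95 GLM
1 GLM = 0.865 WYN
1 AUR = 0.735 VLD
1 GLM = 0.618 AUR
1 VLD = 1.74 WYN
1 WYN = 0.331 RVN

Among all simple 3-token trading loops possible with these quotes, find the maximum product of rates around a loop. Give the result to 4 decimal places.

RVN→GLM→WYN→RVN: 3.36 × 0.865 × 0.331 = 0.96202
WYN→VLD→GLM→WYN: 0.534 × 1.95 × 0.865 = 0.90072
VLD→GLM→AUR→VLD: 1.95 × 0.618 × 0.735 = 0.88575
Maximum is RVN→GLM→WYN→RVN at 0.9620; no arbitrage — every cycle loses value.

0.9620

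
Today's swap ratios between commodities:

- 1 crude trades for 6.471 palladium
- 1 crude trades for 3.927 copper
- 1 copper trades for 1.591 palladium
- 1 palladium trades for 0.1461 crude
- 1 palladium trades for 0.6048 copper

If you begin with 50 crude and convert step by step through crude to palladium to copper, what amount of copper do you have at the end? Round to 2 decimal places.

50 crude × 6.471 = 323.55 palladium
323.55 palladium × 0.6048 = 195.68304 copper

195.68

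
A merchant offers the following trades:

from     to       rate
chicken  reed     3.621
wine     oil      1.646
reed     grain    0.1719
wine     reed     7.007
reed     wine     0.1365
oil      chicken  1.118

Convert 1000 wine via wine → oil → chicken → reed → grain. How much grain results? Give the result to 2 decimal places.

1145.45

1000 wine × 1.646 = 1646 oil
1646 oil × 1.118 = 1840.228 chicken
1840.228 chicken × 3.621 = 6663.465588 reed
6663.465588 reed × 0.1719 = 1145.4497345772 grain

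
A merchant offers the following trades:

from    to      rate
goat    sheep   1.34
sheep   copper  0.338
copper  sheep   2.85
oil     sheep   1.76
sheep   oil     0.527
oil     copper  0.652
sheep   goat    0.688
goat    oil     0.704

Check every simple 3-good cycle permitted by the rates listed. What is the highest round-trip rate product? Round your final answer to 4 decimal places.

copper→sheep→oil→copper: 2.85 × 0.527 × 0.652 = 0.97927
goat→oil→sheep→goat: 0.704 × 1.76 × 0.688 = 0.85246
Maximum is copper→sheep→oil→copper at 0.9793; no arbitrage — every cycle loses value.

0.9793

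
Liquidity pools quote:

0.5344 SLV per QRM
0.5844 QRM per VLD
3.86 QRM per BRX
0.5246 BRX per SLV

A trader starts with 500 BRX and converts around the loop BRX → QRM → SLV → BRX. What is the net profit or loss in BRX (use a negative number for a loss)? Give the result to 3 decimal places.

500 BRX × 3.86 = 1930 QRM
1930 QRM × 0.5344 = 1031.392 SLV
1031.392 SLV × 0.5246 = 541.0682432 BRX
Net change: 541.0682432 − 500 = 41.0682432 BRX

41.068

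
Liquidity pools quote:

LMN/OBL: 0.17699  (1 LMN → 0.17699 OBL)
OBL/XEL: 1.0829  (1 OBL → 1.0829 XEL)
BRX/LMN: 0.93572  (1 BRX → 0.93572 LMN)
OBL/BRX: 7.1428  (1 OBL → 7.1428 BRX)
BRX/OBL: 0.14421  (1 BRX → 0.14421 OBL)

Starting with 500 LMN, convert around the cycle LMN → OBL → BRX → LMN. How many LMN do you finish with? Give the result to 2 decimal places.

591.47

500 LMN × 0.17699 = 88.495 OBL
88.495 OBL × 7.1428 = 632.102086 BRX
632.102086 BRX × 0.93572 = 591.47056391192 LMN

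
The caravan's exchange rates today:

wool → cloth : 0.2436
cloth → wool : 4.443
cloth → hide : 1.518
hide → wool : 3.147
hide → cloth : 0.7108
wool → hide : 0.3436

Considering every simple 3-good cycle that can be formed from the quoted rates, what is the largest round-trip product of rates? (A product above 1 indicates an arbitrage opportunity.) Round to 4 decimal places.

wool→cloth→hide→wool: 0.2436 × 1.518 × 3.147 = 1.16371
wool→hide→cloth→wool: 0.3436 × 0.7108 × 4.443 = 1.08512
Maximum is wool→cloth→hide→wool at 1.1637; arbitrage exists.

1.1637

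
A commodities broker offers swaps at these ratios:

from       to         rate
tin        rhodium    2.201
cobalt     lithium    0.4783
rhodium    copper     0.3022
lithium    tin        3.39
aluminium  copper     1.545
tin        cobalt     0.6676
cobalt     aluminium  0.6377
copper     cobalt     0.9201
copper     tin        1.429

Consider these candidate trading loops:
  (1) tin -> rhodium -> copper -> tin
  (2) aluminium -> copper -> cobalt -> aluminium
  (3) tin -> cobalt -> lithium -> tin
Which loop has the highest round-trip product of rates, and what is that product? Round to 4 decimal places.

1.0825

(1) 2.201 × 0.3022 × 1.429 = 0.95049
(2) 1.545 × 0.9201 × 0.6377 = 0.90653
(3) 0.6676 × 0.4783 × 3.39 = 1.08247
Highest is cycle (3) at 1.0825 (>1, arbitrage).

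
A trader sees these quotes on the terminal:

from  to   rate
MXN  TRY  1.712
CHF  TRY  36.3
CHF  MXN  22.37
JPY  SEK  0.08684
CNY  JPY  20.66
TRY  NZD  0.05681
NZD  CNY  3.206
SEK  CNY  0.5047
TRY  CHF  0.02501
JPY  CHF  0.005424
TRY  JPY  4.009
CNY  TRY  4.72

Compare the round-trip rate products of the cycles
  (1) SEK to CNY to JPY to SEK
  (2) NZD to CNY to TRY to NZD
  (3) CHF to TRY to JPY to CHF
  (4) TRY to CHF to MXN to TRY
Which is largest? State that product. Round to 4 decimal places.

0.9578

(1) 0.5047 × 20.66 × 0.08684 = 0.90549
(2) 3.206 × 4.72 × 0.05681 = 0.85967
(3) 36.3 × 4.009 × 0.005424 = 0.78934
(4) 0.02501 × 22.37 × 1.712 = 0.95782
Highest is cycle (4) at 0.9578 (≤1, no arbitrage).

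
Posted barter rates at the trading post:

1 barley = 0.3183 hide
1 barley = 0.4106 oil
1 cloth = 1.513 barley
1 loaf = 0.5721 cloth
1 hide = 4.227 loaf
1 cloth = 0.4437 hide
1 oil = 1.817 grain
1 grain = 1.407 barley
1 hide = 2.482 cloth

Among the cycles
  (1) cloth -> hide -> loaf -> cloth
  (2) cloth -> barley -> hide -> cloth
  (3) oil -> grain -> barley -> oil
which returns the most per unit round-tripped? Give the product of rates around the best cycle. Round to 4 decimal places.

(1) 0.4437 × 4.227 × 0.5721 = 1.07298
(2) 1.513 × 0.3183 × 2.482 = 1.19530
(3) 1.817 × 1.407 × 0.4106 = 1.04971
Highest is cycle (2) at 1.1953 (>1, arbitrage).

1.1953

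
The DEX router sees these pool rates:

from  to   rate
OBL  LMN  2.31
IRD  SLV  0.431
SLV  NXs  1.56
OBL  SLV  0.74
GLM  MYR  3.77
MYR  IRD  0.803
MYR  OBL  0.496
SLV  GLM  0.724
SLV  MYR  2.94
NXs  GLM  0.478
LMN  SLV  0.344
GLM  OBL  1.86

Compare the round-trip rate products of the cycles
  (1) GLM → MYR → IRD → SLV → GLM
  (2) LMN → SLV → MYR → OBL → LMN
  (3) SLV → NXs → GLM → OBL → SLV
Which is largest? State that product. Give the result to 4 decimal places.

1.1588

(1) 3.77 × 0.803 × 0.431 × 0.724 = 0.94465
(2) 0.344 × 2.94 × 0.496 × 2.31 = 1.15878
(3) 1.56 × 0.478 × 1.86 × 0.74 = 1.02635
Highest is cycle (2) at 1.1588 (>1, arbitrage).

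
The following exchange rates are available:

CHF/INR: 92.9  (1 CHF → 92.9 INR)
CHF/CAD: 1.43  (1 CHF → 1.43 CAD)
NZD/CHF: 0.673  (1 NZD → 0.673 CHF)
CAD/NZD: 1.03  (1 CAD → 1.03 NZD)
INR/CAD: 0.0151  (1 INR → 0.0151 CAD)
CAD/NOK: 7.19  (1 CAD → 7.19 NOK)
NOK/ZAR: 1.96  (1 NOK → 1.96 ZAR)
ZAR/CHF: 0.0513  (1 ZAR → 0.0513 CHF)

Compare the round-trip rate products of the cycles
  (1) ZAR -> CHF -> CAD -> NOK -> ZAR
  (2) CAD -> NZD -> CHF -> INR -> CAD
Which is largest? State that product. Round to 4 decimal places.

(1) 0.0513 × 1.43 × 7.19 × 1.96 = 1.03380
(2) 1.03 × 0.673 × 92.9 × 0.0151 = 0.97240
Highest is cycle (1) at 1.0338 (>1, arbitrage).

1.0338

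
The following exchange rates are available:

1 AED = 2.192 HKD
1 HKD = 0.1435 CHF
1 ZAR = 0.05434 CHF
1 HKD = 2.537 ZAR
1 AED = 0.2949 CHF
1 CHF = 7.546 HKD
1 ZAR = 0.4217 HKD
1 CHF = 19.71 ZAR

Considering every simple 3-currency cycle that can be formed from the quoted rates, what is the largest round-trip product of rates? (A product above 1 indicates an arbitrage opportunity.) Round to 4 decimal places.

1.1927

HKD→CHF→ZAR→HKD: 0.1435 × 19.71 × 0.4217 = 1.19273
HKD→ZAR→CHF→HKD: 2.537 × 0.05434 × 7.546 = 1.04030
Maximum is HKD→CHF→ZAR→HKD at 1.1927; arbitrage exists.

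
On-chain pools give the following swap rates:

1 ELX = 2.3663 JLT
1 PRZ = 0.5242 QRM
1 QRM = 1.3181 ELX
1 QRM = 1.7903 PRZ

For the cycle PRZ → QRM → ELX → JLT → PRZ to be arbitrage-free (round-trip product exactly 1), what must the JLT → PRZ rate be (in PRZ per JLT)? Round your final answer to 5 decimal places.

Known legs of the cycle: 0.5242 × 1.3181 × 2.3663 = 1.634990299726
For no arbitrage the full-cycle product must be 1, so the missing rate is 1 / 1.634990299726 ≈ 0.6116244.

0.61162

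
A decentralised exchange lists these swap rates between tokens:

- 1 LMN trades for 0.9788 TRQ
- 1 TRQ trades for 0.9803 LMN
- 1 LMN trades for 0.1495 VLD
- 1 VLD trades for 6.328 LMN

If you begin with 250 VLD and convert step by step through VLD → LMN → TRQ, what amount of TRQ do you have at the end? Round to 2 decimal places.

250 VLD × 6.328 = 1582 LMN
1582 LMN × 0.9788 = 1548.4616 TRQ

1548.46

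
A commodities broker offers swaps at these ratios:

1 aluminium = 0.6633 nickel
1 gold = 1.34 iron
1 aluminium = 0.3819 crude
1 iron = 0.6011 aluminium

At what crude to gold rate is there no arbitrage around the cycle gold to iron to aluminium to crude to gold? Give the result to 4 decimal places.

Known legs of the cycle: 1.34 × 0.6011 × 0.3819 = 0.3076105206
For no arbitrage the full-cycle product must be 1, so the missing rate is 1 / 0.3076105206 ≈ 3.250864.

3.2509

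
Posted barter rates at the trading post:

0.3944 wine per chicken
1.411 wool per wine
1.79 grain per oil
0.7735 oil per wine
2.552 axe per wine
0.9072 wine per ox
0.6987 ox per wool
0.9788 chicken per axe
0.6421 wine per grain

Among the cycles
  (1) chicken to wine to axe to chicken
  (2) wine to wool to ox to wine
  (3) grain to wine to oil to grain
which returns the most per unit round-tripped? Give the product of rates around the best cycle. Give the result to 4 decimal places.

(1) 0.3944 × 2.552 × 0.9788 = 0.98517
(2) 1.411 × 0.6987 × 0.9072 = 0.89438
(3) 0.6421 × 0.7735 × 1.79 = 0.88903
Highest is cycle (1) at 0.9852 (≤1, no arbitrage).

0.9852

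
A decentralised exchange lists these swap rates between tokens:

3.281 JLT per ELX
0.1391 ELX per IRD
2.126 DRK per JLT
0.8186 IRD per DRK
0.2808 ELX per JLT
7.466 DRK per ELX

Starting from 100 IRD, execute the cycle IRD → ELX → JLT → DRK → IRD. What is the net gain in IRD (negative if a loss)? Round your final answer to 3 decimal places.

-20.573

100 IRD × 0.1391 = 13.91 ELX
13.91 ELX × 3.281 = 45.63871 JLT
45.63871 JLT × 2.126 = 97.02789746 DRK
97.02789746 DRK × 0.8186 = 79.427036860756 IRD
Net change: 79.427036860756 − 100 = -20.572963139244 IRD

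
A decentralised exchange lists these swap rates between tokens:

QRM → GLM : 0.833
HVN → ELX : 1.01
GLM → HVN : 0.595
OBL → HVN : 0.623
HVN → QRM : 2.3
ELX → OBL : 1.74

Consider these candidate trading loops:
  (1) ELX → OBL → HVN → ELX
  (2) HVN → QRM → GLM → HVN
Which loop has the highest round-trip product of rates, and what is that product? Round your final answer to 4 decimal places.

1.1400

(1) 1.74 × 0.623 × 1.01 = 1.09486
(2) 2.3 × 0.833 × 0.595 = 1.13996
Highest is cycle (2) at 1.1400 (>1, arbitrage).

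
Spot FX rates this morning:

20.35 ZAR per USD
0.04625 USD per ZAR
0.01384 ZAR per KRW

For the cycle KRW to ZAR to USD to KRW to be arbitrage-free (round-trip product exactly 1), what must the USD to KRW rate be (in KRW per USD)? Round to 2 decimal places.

1562.26

Known legs of the cycle: 0.01384 × 0.04625 = 0.0006401
For no arbitrage the full-cycle product must be 1, so the missing rate is 1 / 0.0006401 ≈ 1562.2559.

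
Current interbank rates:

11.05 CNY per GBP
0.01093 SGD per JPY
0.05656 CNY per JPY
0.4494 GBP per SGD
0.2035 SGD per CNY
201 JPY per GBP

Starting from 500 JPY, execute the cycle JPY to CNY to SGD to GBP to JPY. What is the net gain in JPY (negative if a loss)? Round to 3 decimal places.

500 JPY × 0.05656 = 28.28 CNY
28.28 CNY × 0.2035 = 5.75498 SGD
5.75498 SGD × 0.4494 = 2.586288012 GBP
2.586288012 GBP × 201 = 519.843890412 JPY
Net change: 519.843890412 − 500 = 19.843890412 JPY

19.844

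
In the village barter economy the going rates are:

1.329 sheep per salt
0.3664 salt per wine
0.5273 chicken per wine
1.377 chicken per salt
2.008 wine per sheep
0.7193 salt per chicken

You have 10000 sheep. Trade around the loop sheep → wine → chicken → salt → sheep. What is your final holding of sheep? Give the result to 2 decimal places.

10000 sheep × 2.008 = 20080 wine
20080 wine × 0.5273 = 10588.184 chicken
10588.184 chicken × 0.7193 = 7616.0807512 salt
7616.0807512 salt × 1.329 = 10121.7713183448 sheep

10121.77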